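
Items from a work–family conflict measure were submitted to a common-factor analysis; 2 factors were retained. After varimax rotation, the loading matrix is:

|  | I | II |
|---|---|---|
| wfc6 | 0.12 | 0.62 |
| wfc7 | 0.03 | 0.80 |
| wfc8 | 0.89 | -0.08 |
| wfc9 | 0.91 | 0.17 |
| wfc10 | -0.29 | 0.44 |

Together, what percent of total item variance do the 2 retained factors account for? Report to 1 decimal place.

59.5%

Communalities: 0.3988, 0.6409, 0.7985, 0.8570, 0.2777; Σh² = 2.9729.
Total variance with 5 standardized items is 5, so the solution explains 2.9729/5 = 0.5946 = 59.46%.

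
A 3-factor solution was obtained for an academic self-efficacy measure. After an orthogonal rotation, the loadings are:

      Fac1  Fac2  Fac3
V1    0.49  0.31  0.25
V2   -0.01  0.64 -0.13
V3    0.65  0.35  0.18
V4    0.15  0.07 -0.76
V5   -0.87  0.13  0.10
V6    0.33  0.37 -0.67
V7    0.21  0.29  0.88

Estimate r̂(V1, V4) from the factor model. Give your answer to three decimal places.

r̂ = Σ λ_i·λ_j across factors = (0.49)(0.15) + (0.31)(0.07) + (0.25)(-0.76)
  = +0.0735 +0.0217 -0.1900 = -0.0948

-0.095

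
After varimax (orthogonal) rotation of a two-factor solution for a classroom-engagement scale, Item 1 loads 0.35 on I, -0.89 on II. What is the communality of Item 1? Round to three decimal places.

h² = 0.35² + (-0.89)² = 0.1225 + 0.7921 = 0.9146

0.915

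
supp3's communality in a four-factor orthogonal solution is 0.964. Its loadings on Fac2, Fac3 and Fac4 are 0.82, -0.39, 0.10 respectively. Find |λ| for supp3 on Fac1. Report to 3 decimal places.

Under orthogonal rotation h² = Σλ², so λ_Fac1² = h² − (0.8345) = 0.964 − 0.8345 = 0.1295.
|λ| = √0.1295 = 0.3599.

0.360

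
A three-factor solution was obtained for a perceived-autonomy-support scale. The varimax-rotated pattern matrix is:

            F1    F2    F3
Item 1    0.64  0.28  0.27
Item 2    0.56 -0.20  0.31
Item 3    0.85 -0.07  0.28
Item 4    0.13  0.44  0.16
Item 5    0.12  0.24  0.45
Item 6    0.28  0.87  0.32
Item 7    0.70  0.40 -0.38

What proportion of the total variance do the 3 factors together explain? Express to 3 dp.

0.580

Communalities: 0.5609, 0.4497, 0.8058, 0.2361, 0.2745, 0.9377, 0.7944; Σh² = 4.0591.
Total variance with 7 standardized items is 7, so the solution explains 4.0591/7 = 0.5799.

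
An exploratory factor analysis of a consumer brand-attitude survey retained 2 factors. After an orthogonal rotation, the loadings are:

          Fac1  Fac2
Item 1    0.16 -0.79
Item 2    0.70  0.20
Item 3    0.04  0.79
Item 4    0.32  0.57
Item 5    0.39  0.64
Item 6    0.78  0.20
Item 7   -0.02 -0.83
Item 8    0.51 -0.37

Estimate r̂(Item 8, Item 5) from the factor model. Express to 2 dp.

-0.04

r̂ = Σ λ_i·λ_j across factors = (0.51)(0.39) + (-0.37)(0.64)
  = +0.1989 -0.2368 = -0.0379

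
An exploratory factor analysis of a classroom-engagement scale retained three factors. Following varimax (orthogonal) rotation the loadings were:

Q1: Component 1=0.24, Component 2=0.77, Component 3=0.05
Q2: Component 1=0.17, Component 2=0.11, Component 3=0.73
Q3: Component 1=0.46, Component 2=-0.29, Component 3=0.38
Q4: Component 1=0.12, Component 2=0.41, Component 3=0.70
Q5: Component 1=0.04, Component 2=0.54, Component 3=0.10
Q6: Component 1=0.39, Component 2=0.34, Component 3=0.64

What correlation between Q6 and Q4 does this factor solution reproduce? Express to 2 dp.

r̂ = Σ λ_i·λ_j across factors = (0.39)(0.12) + (0.34)(0.41) + (0.64)(0.70)
  = +0.0468 +0.1394 +0.4480 = 0.6342

0.63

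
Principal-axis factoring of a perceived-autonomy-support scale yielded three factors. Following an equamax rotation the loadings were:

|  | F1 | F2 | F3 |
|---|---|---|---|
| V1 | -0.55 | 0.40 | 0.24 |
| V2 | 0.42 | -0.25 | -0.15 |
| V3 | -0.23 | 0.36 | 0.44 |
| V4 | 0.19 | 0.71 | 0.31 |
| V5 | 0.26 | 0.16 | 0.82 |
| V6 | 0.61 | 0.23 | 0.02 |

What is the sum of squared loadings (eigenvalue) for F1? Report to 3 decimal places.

1.008

SS loadings for F1 = (-0.55)² + 0.42² + (-0.23)² + 0.19² + 0.26² + 0.61² = 0.3025 + 0.1764 + 0.0529 + 0.0361 + 0.0676 + 0.3721 = 1.0076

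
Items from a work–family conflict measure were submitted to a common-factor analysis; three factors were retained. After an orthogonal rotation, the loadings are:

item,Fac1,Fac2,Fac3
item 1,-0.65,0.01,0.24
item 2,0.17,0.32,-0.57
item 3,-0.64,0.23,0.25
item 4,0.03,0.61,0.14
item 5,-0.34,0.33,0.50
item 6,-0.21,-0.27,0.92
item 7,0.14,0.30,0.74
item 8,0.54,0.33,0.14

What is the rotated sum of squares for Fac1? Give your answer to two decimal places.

1.33

SS loadings for Fac1 = (-0.65)² + 0.17² + (-0.64)² + 0.03² + (-0.34)² + (-0.21)² + 0.14² + 0.54² = 0.4225 + 0.0289 + 0.4096 + 0.0009 + 0.1156 + 0.0441 + 0.0196 + 0.2916 = 1.3328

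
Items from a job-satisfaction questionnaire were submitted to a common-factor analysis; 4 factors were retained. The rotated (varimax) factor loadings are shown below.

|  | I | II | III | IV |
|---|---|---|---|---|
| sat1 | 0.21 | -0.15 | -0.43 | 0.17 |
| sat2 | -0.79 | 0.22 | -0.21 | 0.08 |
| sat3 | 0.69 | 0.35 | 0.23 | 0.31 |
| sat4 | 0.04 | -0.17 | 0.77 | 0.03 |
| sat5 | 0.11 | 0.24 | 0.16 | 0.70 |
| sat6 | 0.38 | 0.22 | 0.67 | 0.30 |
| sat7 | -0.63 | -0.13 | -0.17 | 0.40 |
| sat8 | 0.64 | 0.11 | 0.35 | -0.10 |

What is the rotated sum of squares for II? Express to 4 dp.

0.3573

SS loadings for II = (-0.15)² + 0.22² + 0.35² + (-0.17)² + 0.24² + 0.22² + (-0.13)² + 0.11² = 0.0225 + 0.0484 + 0.1225 + 0.0289 + 0.0576 + 0.0484 + 0.0169 + 0.0121 = 0.3573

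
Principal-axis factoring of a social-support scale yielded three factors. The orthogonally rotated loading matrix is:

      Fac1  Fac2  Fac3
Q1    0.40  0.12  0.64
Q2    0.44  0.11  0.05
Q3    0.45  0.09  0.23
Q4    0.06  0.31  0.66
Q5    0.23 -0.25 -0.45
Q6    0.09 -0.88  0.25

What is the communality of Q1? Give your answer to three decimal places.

0.584

h² = 0.40² + 0.12² + 0.64² = 0.1600 + 0.0144 + 0.4096 = 0.5840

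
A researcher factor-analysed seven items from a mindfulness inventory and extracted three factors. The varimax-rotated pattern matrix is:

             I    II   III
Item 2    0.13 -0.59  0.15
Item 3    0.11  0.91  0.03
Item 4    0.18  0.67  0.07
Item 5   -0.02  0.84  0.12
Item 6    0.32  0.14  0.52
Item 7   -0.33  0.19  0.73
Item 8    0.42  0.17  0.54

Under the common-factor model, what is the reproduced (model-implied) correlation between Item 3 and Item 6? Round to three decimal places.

r̂ = Σ λ_i·λ_j across factors = (0.11)(0.32) + (0.91)(0.14) + (0.03)(0.52)
  = +0.0352 +0.1274 +0.0156 = 0.1782

0.178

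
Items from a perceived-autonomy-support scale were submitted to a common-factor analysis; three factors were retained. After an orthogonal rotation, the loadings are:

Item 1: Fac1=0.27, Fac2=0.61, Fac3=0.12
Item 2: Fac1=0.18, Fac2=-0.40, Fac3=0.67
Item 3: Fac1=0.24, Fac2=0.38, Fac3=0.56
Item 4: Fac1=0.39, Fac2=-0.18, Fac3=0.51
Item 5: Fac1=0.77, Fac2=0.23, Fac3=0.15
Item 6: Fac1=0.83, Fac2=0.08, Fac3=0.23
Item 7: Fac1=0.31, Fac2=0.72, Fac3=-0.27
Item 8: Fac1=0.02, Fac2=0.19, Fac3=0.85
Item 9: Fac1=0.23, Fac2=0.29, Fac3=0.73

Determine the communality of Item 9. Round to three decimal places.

0.670

h² = 0.23² + 0.29² + 0.73² = 0.0529 + 0.0841 + 0.5329 = 0.6699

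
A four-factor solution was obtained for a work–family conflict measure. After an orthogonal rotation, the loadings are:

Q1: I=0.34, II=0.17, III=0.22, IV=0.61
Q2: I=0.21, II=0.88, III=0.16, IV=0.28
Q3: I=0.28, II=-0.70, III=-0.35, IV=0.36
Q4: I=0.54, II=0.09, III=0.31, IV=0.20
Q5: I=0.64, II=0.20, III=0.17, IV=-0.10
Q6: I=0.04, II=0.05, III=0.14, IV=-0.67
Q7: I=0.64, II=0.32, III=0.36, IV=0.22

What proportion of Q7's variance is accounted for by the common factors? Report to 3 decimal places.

h² = 0.64² + 0.32² + 0.36² + 0.22² = 0.4096 + 0.1024 + 0.1296 + 0.0484 = 0.6900

0.690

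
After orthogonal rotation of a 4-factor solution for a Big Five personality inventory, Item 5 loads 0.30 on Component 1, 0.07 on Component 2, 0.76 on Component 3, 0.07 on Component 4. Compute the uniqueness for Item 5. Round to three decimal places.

h² = 0.30² + 0.07² + 0.76² + 0.07² = 0.0900 + 0.0049 + 0.5776 + 0.0049 = 0.6774
Uniqueness u² = 1 − h² = 1 − 0.6774 = 0.3226

0.323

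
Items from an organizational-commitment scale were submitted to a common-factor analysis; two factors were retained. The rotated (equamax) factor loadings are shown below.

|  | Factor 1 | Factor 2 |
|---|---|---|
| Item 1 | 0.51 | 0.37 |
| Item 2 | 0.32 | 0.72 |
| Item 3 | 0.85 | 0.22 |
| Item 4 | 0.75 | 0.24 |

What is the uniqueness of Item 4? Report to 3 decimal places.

0.380

h² = 0.75² + 0.24² = 0.5625 + 0.0576 = 0.6201
Uniqueness u² = 1 − h² = 1 − 0.6201 = 0.3799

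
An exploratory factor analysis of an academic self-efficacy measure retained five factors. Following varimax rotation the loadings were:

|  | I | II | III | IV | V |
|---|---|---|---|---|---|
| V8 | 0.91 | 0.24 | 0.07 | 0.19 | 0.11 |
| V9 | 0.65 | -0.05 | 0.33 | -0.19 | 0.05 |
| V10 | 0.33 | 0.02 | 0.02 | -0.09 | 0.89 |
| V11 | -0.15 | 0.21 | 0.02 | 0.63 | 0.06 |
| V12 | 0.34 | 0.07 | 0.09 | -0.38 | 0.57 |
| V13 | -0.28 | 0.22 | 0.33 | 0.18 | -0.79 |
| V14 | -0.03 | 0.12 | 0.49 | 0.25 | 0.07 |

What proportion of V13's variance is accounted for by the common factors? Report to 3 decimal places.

h² = (-0.28)² + 0.22² + 0.33² + 0.18² + (-0.79)² = 0.0784 + 0.0484 + 0.1089 + 0.0324 + 0.6241 = 0.8922

0.892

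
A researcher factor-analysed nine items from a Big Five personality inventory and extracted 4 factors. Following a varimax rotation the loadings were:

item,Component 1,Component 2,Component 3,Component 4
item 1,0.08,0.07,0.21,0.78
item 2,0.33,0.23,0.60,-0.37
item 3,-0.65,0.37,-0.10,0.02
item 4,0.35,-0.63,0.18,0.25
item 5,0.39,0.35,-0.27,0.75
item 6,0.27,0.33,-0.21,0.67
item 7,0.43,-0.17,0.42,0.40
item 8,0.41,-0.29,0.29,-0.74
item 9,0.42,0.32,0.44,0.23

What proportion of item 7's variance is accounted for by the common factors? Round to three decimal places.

h² = 0.43² + (-0.17)² + 0.42² + 0.40² = 0.1849 + 0.0289 + 0.1764 + 0.1600 = 0.5502

0.550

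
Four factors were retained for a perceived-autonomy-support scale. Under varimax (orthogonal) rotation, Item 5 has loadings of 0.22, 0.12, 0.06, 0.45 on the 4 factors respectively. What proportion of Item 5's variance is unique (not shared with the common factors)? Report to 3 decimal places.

0.731

h² = 0.22² + 0.12² + 0.06² + 0.45² = 0.0484 + 0.0144 + 0.0036 + 0.2025 = 0.2689
Uniqueness u² = 1 − h² = 1 − 0.2689 = 0.7311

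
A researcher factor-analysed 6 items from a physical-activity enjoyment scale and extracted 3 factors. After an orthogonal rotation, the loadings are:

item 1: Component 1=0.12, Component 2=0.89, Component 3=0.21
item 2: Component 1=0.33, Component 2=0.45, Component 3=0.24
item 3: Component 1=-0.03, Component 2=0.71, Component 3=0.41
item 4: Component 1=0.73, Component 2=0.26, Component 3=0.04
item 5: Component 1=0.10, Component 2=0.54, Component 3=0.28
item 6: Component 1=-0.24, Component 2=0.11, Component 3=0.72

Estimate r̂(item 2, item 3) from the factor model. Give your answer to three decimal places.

0.408

r̂ = Σ λ_i·λ_j across factors = (0.33)(-0.03) + (0.45)(0.71) + (0.24)(0.41)
  = -0.0099 +0.3195 +0.0984 = 0.4080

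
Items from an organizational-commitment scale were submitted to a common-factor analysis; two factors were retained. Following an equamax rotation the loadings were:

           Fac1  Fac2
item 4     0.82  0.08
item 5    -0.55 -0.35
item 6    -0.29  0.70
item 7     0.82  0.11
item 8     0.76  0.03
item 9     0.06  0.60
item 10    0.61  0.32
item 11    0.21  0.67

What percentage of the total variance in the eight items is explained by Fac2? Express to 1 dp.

SS loadings for Fac2 = 0.08² + (-0.35)² + 0.70² + 0.11² + 0.03² + 0.60² + 0.32² + 0.67² = 1.5432
With 8 standardized items, total variance = 8. Proportion = 1.5432/8 = 0.1929 → 19.29%.

19.3%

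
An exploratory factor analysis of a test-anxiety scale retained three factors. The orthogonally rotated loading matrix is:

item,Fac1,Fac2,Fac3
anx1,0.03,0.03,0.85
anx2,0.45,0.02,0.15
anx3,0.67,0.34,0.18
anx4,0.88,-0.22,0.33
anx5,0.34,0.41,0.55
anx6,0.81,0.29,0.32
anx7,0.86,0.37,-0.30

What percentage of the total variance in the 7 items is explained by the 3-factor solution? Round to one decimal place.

69.6%

Communalities: 0.7243, 0.2254, 0.5969, 0.9317, 0.5862, 0.8426, 0.9665; Σh² = 4.8736.
Total variance with 7 standardized items is 7, so the solution explains 4.8736/7 = 0.6962 = 69.62%.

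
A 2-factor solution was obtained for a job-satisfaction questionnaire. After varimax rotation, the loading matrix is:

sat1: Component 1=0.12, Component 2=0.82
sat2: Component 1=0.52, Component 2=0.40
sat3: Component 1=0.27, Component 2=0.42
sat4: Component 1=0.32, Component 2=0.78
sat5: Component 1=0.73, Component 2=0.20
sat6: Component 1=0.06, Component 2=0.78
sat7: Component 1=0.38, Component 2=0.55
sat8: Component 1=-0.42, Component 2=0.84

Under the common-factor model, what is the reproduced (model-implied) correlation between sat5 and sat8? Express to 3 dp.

-0.139

r̂ = Σ λ_i·λ_j across factors = (0.73)(-0.42) + (0.20)(0.84)
  = -0.3066 +0.1680 = -0.1386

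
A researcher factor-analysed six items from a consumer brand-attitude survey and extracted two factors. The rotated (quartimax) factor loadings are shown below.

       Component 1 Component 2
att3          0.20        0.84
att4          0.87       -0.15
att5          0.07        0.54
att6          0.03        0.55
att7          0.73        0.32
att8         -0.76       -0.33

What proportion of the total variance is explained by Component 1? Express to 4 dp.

0.3189

SS loadings for Component 1 = 0.20² + 0.87² + 0.07² + 0.03² + 0.73² + (-0.76)² = 1.9132
Proportion of variance = 1.9132 / 6 = 0.3189.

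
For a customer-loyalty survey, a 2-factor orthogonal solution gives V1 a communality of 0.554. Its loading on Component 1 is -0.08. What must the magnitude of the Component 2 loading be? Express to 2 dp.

Under orthogonal rotation h² = Σλ², so λ_Component 2² = h² − (0.0064) = 0.554 − 0.0064 = 0.5476.
|λ| = √0.5476 = 0.7400.

0.74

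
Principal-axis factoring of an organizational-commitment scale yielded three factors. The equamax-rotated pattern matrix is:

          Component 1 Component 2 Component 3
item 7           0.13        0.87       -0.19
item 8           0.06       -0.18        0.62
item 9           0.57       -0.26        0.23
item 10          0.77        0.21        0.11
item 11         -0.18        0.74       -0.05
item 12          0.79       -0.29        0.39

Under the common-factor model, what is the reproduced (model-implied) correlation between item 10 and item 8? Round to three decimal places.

r̂ = Σ λ_i·λ_j across factors = (0.77)(0.06) + (0.21)(-0.18) + (0.11)(0.62)
  = +0.0462 -0.0378 +0.0682 = 0.0766

0.077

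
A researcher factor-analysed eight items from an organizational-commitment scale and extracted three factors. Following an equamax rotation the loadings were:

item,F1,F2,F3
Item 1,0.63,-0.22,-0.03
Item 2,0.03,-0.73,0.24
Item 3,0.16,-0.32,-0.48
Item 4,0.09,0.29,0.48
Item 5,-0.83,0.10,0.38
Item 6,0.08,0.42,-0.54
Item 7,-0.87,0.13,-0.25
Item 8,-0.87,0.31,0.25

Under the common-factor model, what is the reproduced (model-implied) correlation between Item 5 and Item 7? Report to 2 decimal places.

r̂ = Σ λ_i·λ_j across factors = (-0.83)(-0.87) + (0.10)(0.13) + (0.38)(-0.25)
  = +0.7221 +0.0130 -0.0950 = 0.6401

0.64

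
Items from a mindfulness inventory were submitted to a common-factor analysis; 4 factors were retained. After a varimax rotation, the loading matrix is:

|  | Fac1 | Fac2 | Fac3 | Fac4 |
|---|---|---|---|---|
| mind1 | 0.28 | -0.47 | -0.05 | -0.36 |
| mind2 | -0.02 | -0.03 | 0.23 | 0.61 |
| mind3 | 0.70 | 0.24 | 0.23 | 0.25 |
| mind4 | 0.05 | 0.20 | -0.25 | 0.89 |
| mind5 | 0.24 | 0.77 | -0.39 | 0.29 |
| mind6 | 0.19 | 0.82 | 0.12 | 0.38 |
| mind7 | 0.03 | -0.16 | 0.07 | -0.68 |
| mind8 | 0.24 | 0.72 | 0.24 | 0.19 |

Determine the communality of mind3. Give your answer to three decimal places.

h² = 0.70² + 0.24² + 0.23² + 0.25² = 0.4900 + 0.0576 + 0.0529 + 0.0625 = 0.6630

0.663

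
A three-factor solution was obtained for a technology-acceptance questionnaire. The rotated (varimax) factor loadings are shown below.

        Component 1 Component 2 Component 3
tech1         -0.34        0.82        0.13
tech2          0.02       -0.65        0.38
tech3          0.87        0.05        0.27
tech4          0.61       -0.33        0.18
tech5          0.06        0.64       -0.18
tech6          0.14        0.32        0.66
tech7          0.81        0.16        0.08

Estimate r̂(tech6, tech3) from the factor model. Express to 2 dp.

r̂ = Σ λ_i·λ_j across factors = (0.14)(0.87) + (0.32)(0.05) + (0.66)(0.27)
  = +0.1218 +0.0160 +0.1782 = 0.3160

0.32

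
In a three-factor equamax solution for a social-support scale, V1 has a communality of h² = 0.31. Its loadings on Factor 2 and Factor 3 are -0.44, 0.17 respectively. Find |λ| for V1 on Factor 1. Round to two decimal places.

Under orthogonal rotation h² = Σλ², so λ_Factor 1² = h² − (0.2225) = 0.31 − 0.2225 = 0.0875.
|λ| = √0.0875 = 0.2958.

0.30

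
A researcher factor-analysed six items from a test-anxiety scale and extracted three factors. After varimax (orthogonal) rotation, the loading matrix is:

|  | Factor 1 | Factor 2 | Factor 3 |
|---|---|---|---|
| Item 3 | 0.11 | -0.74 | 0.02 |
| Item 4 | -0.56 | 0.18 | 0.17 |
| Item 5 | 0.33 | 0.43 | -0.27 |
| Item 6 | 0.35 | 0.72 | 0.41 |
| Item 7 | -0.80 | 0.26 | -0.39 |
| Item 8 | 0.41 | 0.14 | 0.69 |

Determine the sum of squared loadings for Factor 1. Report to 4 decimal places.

1.3652

SS loadings for Factor 1 = 0.11² + (-0.56)² + 0.33² + 0.35² + (-0.80)² + 0.41² = 0.0121 + 0.3136 + 0.1089 + 0.1225 + 0.6400 + 0.1681 = 1.3652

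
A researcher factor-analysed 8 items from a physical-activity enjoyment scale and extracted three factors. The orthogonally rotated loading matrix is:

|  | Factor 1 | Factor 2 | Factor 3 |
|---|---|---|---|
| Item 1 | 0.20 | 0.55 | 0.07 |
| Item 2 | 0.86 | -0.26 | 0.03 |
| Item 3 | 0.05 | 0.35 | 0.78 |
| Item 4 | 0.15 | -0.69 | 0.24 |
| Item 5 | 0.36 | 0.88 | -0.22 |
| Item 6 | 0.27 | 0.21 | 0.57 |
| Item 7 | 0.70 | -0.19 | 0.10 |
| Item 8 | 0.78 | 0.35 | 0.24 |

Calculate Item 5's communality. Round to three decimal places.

h² = 0.36² + 0.88² + (-0.22)² = 0.1296 + 0.7744 + 0.0484 = 0.9524

0.952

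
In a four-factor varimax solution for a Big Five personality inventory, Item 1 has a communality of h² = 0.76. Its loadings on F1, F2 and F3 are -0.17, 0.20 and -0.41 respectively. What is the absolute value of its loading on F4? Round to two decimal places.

0.72

Under orthogonal rotation h² = Σλ², so λ_F4² = h² − (0.2370) = 0.76 − 0.2370 = 0.5230.
|λ| = √0.5230 = 0.7232.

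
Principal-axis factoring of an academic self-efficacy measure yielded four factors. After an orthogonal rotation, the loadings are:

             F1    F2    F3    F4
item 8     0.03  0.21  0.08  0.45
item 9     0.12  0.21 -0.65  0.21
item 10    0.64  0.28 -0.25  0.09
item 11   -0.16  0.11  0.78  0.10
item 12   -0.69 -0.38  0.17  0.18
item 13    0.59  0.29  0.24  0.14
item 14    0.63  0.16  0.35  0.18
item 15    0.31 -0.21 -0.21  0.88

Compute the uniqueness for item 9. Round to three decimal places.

0.475

h² = 0.12² + 0.21² + (-0.65)² + 0.21² = 0.0144 + 0.0441 + 0.4225 + 0.0441 = 0.5251
Uniqueness u² = 1 − h² = 1 − 0.5251 = 0.4749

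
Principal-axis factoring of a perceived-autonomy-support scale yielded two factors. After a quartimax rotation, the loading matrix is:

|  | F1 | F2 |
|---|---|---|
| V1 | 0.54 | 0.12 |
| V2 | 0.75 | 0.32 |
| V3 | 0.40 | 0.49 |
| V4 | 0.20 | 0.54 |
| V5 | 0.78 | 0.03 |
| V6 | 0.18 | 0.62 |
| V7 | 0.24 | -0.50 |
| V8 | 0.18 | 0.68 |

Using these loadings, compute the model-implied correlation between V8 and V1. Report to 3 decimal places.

r̂ = Σ λ_i·λ_j across factors = (0.18)(0.54) + (0.68)(0.12)
  = +0.0972 +0.0816 = 0.1788

0.179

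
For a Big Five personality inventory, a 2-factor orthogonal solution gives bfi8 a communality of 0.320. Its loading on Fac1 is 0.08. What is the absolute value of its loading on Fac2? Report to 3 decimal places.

0.560

Under orthogonal rotation h² = Σλ², so λ_Fac2² = h² − (0.0064) = 0.320 − 0.0064 = 0.3136.
|λ| = √0.3136 = 0.5600.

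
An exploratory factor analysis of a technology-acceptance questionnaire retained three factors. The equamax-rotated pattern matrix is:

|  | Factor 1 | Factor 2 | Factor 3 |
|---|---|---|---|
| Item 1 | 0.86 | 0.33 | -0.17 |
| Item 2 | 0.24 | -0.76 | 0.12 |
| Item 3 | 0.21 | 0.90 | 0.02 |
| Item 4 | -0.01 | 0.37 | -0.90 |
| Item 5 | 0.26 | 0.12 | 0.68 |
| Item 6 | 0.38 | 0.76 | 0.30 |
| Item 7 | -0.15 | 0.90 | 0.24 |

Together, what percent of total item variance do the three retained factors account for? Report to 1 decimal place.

79.6%

SS loadings by factor: 1.0759, 3.0354, 1.4637; total = 5.5750.
Total variance with 7 standardized items is 7, so the solution explains 5.5750/7 = 0.7964 = 79.64%.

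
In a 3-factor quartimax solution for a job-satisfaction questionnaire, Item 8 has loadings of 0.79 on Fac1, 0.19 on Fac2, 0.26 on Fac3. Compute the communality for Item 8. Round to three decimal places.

h² = 0.79² + 0.19² + 0.26² = 0.6241 + 0.0361 + 0.0676 = 0.7278

0.728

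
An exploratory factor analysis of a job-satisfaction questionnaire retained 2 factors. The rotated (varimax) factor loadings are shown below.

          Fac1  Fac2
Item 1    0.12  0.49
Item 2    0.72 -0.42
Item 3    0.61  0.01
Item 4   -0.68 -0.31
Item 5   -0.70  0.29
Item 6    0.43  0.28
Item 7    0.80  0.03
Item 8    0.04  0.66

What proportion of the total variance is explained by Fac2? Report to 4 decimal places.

SS loadings for Fac2 = 0.49² + (-0.42)² + 0.01² + (-0.31)² + 0.29² + 0.28² + 0.03² + 0.66² = 1.1117
Proportion of variance = 1.1117 / 8 = 0.1390.

0.1390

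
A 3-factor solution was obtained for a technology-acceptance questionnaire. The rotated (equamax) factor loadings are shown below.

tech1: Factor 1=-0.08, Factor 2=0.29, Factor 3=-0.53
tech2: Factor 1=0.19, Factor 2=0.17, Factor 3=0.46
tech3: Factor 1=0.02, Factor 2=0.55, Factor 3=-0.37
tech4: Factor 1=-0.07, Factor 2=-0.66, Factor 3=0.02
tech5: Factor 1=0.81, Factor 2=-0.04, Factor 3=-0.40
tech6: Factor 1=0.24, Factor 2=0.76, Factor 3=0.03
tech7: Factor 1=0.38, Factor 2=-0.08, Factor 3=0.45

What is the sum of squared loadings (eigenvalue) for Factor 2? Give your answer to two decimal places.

1.44

SS loadings for Factor 2 = 0.29² + 0.17² + 0.55² + (-0.66)² + (-0.04)² + 0.76² + (-0.08)² = 0.0841 + 0.0289 + 0.3025 + 0.4356 + 0.0016 + 0.5776 + 0.0064 = 1.4367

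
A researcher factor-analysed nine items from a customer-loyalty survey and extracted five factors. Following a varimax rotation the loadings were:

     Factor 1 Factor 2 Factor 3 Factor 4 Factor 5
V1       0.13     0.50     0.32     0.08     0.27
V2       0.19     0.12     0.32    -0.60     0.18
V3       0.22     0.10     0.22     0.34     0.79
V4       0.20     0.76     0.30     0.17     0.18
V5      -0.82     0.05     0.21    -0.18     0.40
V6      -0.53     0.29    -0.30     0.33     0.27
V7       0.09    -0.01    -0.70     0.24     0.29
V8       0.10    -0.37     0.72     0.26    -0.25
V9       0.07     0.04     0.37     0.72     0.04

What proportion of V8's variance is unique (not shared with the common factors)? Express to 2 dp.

0.20

h² = 0.10² + (-0.37)² + 0.72² + 0.26² + (-0.25)² = 0.0100 + 0.1369 + 0.5184 + 0.0676 + 0.0625 = 0.7954
Uniqueness u² = 1 − h² = 1 − 0.7954 = 0.2046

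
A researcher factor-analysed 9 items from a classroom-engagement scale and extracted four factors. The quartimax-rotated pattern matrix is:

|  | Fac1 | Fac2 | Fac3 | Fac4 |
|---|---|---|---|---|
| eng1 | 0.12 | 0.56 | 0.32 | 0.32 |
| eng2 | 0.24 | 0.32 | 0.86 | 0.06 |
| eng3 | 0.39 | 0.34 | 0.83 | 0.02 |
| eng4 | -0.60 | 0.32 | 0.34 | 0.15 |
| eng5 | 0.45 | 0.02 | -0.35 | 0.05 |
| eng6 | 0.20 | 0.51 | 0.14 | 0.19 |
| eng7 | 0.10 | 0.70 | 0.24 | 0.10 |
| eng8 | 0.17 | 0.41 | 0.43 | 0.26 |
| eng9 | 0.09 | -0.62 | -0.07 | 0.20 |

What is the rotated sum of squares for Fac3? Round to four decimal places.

SS loadings for Fac3 = 0.32² + 0.86² + 0.83² + 0.34² + (-0.35)² + 0.14² + 0.24² + 0.43² + (-0.07)² = 0.1024 + 0.7396 + 0.6889 + 0.1156 + 0.1225 + 0.0196 + 0.0576 + 0.1849 + 0.0049 = 2.0360

2.0360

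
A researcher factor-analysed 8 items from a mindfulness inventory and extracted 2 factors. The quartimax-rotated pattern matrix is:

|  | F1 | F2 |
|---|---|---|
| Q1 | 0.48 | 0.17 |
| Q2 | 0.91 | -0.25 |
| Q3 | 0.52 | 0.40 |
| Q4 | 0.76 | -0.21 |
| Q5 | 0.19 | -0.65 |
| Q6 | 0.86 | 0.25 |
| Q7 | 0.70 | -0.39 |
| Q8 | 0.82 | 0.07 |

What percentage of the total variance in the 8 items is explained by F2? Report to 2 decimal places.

SS loadings for F2 = 0.17² + (-0.25)² + 0.40² + (-0.21)² + (-0.65)² + 0.25² + (-0.39)² + 0.07² = 0.9375
With 8 standardized items, total variance = 8. Proportion = 0.9375/8 = 0.1172 → 11.72%.

11.72%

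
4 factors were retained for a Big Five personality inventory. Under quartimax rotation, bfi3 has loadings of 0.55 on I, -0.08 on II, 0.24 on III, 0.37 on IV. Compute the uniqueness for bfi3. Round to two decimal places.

h² = 0.55² + (-0.08)² + 0.24² + 0.37² = 0.3025 + 0.0064 + 0.0576 + 0.1369 = 0.5034
Uniqueness u² = 1 − h² = 1 − 0.5034 = 0.4966

0.50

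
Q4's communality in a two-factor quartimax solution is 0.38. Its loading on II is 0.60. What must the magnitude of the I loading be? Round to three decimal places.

Under orthogonal rotation h² = Σλ², so λ_I² = h² − (0.3600) = 0.38 − 0.3600 = 0.0200.
|λ| = √0.0200 = 0.1414.

0.141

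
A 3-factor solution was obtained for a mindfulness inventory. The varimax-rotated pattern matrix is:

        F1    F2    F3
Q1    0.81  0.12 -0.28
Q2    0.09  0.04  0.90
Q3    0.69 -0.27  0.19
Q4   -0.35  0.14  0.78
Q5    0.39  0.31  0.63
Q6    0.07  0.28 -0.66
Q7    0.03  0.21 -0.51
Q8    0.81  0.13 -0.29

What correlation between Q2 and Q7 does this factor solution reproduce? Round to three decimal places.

r̂ = Σ λ_i·λ_j across factors = (0.09)(0.03) + (0.04)(0.21) + (0.90)(-0.51)
  = +0.0027 +0.0084 -0.4590 = -0.4479

-0.448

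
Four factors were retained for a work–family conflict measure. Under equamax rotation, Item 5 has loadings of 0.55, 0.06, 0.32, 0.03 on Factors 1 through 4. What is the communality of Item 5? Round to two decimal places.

h² = 0.55² + 0.06² + 0.32² + 0.03² = 0.3025 + 0.0036 + 0.1024 + 0.0009 = 0.4094

0.41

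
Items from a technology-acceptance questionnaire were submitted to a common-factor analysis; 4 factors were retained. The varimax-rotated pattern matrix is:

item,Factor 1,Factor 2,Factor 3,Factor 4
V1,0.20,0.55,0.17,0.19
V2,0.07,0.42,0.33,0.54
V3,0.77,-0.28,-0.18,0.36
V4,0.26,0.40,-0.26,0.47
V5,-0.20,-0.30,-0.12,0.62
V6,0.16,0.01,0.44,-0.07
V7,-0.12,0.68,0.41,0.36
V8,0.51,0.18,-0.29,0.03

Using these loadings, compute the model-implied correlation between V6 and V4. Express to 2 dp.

-0.10

r̂ = Σ λ_i·λ_j across factors = (0.16)(0.26) + (0.01)(0.40) + (0.44)(-0.26) + (-0.07)(0.47)
  = +0.0416 +0.0040 -0.1144 -0.0329 = -0.1017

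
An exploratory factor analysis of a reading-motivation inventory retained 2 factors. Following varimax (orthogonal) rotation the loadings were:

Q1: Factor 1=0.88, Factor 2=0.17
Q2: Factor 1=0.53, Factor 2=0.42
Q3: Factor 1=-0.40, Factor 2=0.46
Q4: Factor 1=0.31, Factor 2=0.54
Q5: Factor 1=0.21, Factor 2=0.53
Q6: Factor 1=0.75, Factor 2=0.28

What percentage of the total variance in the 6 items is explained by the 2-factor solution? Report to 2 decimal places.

49.76%

Communalities: 0.8033, 0.4573, 0.3716, 0.3877, 0.3250, 0.6409; Σh² = 2.9858.
Total variance with 6 standardized items is 6, so the solution explains 2.9858/6 = 0.4976 = 49.76%.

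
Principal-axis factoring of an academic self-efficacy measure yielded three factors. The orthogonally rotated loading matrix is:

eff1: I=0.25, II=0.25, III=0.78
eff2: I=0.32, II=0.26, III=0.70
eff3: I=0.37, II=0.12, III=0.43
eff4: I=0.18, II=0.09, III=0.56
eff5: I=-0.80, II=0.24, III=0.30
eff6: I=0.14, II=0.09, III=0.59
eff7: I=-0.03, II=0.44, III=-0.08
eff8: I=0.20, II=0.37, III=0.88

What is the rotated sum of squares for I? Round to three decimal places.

1.035

SS loadings for I = 0.25² + 0.32² + 0.37² + 0.18² + (-0.80)² + 0.14² + (-0.03)² + 0.20² = 0.0625 + 0.1024 + 0.1369 + 0.0324 + 0.6400 + 0.0196 + 0.0009 + 0.0400 = 1.0347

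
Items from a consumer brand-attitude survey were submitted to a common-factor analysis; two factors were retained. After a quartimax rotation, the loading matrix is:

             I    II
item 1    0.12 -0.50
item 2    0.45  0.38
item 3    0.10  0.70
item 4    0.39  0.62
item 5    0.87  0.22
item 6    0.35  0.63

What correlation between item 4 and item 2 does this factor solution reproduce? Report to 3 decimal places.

0.411

r̂ = Σ λ_i·λ_j across factors = (0.39)(0.45) + (0.62)(0.38)
  = +0.1755 +0.2356 = 0.4111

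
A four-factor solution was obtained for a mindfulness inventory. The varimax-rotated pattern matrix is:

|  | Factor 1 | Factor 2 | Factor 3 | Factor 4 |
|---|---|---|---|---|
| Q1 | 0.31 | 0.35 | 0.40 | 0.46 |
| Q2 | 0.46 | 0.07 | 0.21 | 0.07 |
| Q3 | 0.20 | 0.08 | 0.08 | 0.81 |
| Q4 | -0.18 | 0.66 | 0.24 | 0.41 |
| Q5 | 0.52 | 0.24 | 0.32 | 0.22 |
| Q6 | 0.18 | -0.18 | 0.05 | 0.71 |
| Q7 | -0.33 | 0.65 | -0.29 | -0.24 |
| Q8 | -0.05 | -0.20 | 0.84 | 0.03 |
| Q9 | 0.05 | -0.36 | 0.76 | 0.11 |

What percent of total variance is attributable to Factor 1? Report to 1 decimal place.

SS loadings for Factor 1 = 0.31² + 0.46² + 0.20² + (-0.18)² + 0.52² + 0.18² + (-0.33)² + (-0.05)² + 0.05² = 0.7968
With 9 standardized items, total variance = 9. Proportion = 0.7968/9 = 0.0885 → 8.85%.

8.9%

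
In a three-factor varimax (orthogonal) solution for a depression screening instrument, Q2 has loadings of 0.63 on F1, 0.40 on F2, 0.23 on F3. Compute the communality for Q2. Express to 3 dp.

0.610

h² = 0.63² + 0.40² + 0.23² = 0.3969 + 0.1600 + 0.0529 = 0.6098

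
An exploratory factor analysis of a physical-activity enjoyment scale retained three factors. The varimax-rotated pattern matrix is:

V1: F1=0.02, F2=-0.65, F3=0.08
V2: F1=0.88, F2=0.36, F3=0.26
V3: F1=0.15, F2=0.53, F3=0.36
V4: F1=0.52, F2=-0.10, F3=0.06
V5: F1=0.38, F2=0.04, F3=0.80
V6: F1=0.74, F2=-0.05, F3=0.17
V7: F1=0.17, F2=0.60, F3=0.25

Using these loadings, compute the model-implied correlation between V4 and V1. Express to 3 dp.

0.080

r̂ = Σ λ_i·λ_j across factors = (0.52)(0.02) + (-0.10)(-0.65) + (0.06)(0.08)
  = +0.0104 +0.0650 +0.0048 = 0.0802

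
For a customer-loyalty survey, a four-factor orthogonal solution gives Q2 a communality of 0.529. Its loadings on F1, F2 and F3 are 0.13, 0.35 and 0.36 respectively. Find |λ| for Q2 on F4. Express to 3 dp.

Under orthogonal rotation h² = Σλ², so λ_F4² = h² − (0.2690) = 0.529 − 0.2690 = 0.2600.
|λ| = √0.2600 = 0.5099.

0.510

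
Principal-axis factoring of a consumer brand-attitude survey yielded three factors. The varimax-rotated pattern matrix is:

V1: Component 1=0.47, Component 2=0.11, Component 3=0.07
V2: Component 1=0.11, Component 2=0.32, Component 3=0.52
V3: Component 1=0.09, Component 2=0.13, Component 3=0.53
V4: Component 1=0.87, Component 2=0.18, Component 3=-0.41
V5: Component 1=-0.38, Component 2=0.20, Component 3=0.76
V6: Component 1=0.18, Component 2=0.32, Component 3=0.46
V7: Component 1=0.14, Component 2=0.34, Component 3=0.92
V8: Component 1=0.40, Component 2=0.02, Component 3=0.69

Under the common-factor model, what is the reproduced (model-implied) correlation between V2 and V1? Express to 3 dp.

0.123

r̂ = Σ λ_i·λ_j across factors = (0.11)(0.47) + (0.32)(0.11) + (0.52)(0.07)
  = +0.0517 +0.0352 +0.0364 = 0.1233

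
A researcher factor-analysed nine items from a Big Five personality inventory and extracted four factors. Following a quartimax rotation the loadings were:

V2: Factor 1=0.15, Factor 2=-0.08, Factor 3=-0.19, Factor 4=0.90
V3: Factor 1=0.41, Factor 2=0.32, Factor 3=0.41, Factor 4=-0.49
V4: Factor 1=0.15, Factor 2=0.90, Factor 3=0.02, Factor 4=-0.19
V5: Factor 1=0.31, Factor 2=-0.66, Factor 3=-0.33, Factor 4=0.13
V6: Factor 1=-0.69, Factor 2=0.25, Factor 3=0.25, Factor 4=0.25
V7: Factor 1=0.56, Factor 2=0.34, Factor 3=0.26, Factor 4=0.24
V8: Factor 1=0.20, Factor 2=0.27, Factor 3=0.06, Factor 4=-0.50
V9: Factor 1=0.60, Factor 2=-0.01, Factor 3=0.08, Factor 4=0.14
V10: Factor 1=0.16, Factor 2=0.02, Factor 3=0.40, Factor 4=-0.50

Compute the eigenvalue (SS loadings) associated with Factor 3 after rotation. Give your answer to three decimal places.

SS loadings for Factor 3 = (-0.19)² + 0.41² + 0.02² + (-0.33)² + 0.25² + 0.26² + 0.06² + 0.08² + 0.40² = 0.0361 + 0.1681 + 0.0004 + 0.1089 + 0.0625 + 0.0676 + 0.0036 + 0.0064 + 0.1600 = 0.6136

0.614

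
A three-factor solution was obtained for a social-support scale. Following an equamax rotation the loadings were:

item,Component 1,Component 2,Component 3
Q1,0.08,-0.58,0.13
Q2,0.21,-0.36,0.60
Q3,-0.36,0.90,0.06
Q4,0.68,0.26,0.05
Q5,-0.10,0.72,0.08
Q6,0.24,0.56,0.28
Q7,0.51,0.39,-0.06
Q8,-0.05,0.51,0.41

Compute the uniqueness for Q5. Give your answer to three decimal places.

0.465

h² = (-0.10)² + 0.72² + 0.08² = 0.0100 + 0.5184 + 0.0064 = 0.5348
Uniqueness u² = 1 − h² = 1 − 0.5348 = 0.4652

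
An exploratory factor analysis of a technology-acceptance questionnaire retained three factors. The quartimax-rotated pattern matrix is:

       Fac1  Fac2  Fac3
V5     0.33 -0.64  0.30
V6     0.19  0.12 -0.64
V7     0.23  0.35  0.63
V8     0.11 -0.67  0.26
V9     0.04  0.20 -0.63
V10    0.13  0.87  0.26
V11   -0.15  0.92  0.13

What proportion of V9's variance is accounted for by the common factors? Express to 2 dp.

0.44

h² = 0.04² + 0.20² + (-0.63)² = 0.0016 + 0.0400 + 0.3969 = 0.4385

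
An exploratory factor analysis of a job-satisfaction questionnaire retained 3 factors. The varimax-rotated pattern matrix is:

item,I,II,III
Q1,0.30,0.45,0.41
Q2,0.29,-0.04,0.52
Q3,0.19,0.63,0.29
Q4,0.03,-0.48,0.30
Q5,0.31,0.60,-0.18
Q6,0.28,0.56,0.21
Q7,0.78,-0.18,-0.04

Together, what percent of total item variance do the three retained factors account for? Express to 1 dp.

46.0%

SS loadings by factor: 0.9940, 1.5374, 0.6907; total = 3.2221.
Total variance with 7 standardized items is 7, so the solution explains 3.2221/7 = 0.4603 = 46.03%.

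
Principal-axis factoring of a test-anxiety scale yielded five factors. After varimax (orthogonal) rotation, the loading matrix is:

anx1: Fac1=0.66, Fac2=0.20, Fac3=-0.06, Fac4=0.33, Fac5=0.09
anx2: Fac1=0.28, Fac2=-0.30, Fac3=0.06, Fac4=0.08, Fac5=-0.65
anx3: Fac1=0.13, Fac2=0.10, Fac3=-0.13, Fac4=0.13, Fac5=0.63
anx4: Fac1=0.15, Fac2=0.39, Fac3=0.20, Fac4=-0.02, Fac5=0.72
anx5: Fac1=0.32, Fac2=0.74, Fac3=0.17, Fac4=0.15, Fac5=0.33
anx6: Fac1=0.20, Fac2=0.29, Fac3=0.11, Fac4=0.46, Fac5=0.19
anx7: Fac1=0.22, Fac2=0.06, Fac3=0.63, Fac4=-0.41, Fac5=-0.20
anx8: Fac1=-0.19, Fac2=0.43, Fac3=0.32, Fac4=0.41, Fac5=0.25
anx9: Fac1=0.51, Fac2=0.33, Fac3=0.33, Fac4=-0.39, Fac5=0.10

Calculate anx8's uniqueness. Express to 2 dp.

0.45

h² = (-0.19)² + 0.43² + 0.32² + 0.41² + 0.25² = 0.0361 + 0.1849 + 0.1024 + 0.1681 + 0.0625 = 0.5540
Uniqueness u² = 1 − h² = 1 − 0.5540 = 0.4460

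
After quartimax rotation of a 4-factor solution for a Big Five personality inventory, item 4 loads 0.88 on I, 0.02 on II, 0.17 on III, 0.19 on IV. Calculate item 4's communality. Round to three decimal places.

h² = 0.88² + 0.02² + 0.17² + 0.19² = 0.7744 + 0.0004 + 0.0289 + 0.0361 = 0.8398

0.840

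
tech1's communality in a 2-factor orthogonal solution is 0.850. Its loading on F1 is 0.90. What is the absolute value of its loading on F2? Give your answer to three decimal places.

0.200

Under orthogonal rotation h² = Σλ², so λ_F2² = h² − (0.8100) = 0.850 − 0.8100 = 0.0400.
|λ| = √0.0400 = 0.2000.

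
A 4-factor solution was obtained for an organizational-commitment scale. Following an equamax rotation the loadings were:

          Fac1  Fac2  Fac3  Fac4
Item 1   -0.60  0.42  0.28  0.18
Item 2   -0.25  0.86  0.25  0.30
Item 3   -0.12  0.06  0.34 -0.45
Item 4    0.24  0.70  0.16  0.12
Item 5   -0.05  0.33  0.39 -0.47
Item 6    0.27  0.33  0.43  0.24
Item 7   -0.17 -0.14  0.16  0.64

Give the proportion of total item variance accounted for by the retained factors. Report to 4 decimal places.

Communalities: 0.6472, 0.9546, 0.3361, 0.5876, 0.4844, 0.4243, 0.4837; Σh² = 3.9179.
Total variance with 7 standardized items is 7, so the solution explains 3.9179/7 = 0.5597.

0.5597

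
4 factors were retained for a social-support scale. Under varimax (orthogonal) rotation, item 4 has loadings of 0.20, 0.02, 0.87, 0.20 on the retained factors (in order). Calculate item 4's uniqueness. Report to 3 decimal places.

0.163

h² = 0.20² + 0.02² + 0.87² + 0.20² = 0.0400 + 0.0004 + 0.7569 + 0.0400 = 0.8373
Uniqueness u² = 1 − h² = 1 − 0.8373 = 0.1627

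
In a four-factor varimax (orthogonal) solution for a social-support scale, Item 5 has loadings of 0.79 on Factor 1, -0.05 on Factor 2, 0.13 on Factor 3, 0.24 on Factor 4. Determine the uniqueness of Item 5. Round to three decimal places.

h² = 0.79² + (-0.05)² + 0.13² + 0.24² = 0.6241 + 0.0025 + 0.0169 + 0.0576 = 0.7011
Uniqueness u² = 1 − h² = 1 − 0.7011 = 0.2989

0.299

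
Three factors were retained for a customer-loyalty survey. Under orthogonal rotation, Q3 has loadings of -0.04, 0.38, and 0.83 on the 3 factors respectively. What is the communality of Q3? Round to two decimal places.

h² = (-0.04)² + 0.38² + 0.83² = 0.0016 + 0.1444 + 0.6889 = 0.8349

0.83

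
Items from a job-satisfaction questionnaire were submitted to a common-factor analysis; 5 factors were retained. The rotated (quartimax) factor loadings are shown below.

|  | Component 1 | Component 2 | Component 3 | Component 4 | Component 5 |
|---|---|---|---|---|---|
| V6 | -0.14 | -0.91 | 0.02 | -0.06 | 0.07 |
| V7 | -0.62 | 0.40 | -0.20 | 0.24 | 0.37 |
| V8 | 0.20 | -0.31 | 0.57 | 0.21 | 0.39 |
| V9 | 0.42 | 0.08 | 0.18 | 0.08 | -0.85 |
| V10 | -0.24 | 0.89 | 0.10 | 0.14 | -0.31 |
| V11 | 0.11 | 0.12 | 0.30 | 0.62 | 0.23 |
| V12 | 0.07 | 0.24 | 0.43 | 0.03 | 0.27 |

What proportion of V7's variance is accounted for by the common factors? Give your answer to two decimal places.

h² = (-0.62)² + 0.40² + (-0.20)² + 0.24² + 0.37² = 0.3844 + 0.1600 + 0.0400 + 0.0576 + 0.1369 = 0.7789

0.78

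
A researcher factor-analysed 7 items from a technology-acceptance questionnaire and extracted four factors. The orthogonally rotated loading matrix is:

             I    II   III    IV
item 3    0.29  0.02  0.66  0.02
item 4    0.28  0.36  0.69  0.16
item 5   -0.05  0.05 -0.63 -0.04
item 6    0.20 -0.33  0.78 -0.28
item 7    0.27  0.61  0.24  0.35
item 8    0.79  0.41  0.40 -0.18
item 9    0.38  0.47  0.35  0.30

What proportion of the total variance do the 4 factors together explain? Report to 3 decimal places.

0.665

Communalities: 0.5205, 0.7097, 0.4035, 0.8357, 0.6251, 0.9846, 0.5778; Σh² = 4.6569.
Total variance with 7 standardized items is 7, so the solution explains 4.6569/7 = 0.6653.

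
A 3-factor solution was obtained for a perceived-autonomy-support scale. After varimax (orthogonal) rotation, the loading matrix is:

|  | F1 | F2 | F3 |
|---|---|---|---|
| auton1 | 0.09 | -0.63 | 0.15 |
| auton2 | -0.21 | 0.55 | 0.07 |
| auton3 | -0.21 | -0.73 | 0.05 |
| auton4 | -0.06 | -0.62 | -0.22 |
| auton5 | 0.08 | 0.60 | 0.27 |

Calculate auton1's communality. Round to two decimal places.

h² = 0.09² + (-0.63)² + 0.15² = 0.0081 + 0.3969 + 0.0225 = 0.4275

0.43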